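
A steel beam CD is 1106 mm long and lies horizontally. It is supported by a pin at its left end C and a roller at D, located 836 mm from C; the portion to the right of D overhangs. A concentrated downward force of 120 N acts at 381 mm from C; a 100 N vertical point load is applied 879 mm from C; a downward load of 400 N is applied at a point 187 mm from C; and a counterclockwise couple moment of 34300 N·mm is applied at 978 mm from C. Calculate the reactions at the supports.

C_x = 0, C_y = 411.7 N, D_y = 208.3 N

Taking moments about C: D_y·836 − 120·381 − 100·879 − 400·187 + 34300 = 0 → D_y = 174120/836 = 208.278 ≈ 208.3 N.
ΣF_y = 0: C_y + 208.278 − 120 − 100 − 400 = 0 → C_y = 411.7 N.
ΣF_x = 0: no horizontal applied forces, so C_x = 0.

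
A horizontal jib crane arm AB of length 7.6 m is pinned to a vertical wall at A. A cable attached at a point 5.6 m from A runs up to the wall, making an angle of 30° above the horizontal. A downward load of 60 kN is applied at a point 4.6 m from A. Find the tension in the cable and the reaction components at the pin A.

ΣM about A: T·sin30°·5.6 − 60·4.6 = 0 → T = 276/(5.6·0.5) = 98.5714 ≈ 98.57 kN.
ΣF_x = 0: A_x − T·cos30° = 0 → A_x = 98.5714 × 0.866025 = 85.37 kN.
ΣF_y = 0: A_y + T·sin30° − 60 = 0 → A_y = 60 − 98.5714 × 0.5 = 10.71 kN.

T = 98.57 kN, A_x = 85.37 kN, A_y = 10.71 kN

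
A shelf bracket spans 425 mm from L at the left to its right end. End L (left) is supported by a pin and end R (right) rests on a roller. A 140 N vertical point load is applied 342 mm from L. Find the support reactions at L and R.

Moments about L: R_y·425 − 140·342 = 0 → R_y = 47880/425 = 112.659 ≈ 112.7 N.
ΣF_y = 0: L_y + 112.659 − 140 = 0 → L_y = 27.34 N.
ΣF_x = 0: no horizontal applied forces, so L_x = 0.

L_x = 0, L_y = 27.34 N, R_y = 112.7 N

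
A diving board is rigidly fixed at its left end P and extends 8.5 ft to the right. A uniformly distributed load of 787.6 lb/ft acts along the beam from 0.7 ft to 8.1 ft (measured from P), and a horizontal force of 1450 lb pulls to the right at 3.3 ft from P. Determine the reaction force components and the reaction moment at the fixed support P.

Resultant of the distributed load: 787.6 × 7.4 = 5828.24 lb at 4.4 ft from P.
ΣF_x = 0: P_x + 1450 = 0 → P_x = -1450 lb.
ΣF_y = 0: P_y − 787.6·7.4 = 0 → P_y = 5828 lb.
ΣM about P: M_P − (787.6·7.4)·4.4 = 0 → M_P = 25640 lb·ft.

P_x = -1450 lb, P_y = 5828 lb, M_P = 25640 lb·ft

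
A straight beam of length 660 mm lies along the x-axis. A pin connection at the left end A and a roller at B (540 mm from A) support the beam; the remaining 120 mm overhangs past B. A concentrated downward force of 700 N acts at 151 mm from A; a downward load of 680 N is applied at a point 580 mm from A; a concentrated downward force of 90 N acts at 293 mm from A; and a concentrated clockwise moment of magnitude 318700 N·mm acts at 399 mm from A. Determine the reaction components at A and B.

ΣM about A: B_y·540 − 700·151 − 680·580 − 90·293 − 318700 = 0 → B_y = 845170/540 = 1565.13 ≈ 1565 N.
ΣF_y = 0: A_y + 1565.13 − 700 − 680 − 90 = 0 → A_y = -95.13 N.
ΣF_x = 0: no horizontal applied forces, so A_x = 0.

A_x = 0, A_y = -95.13 N, B_y = 1565 N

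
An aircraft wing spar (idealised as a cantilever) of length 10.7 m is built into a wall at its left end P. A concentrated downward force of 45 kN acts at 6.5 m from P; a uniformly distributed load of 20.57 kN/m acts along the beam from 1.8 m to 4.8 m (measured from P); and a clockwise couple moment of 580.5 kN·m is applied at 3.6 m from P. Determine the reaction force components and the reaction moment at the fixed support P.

P_x = 0, P_y = 106.7 kN, M_P = 1077 kN·m

Resultant of the distributed load: 20.57 × 3 = 61.71 kN at 3.3 m from P.
ΣF_x = 0: P_x = 0.
ΣF_y = 0: P_y − 45 − 20.57·3 = 0 → P_y = 106.7 kN.
ΣM about P: M_P − 45·6.5 − (20.57·3)·3.3 − 580.5 = 0 → M_P = 1077 kN·m.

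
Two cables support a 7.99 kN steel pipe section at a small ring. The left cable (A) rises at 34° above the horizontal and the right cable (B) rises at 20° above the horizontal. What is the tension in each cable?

T_A = 9.281 kN, T_B = 8.188 kN

ΣF_x = 0: −T_A·cos34° + T_B·cos20° = 0 → T_B = 0.882243·T_A.
ΣF_y = 0: T_A·sin34° + T_B·sin20° = 7.99.
Substitute: T_A·(0.559193 + 0.882243·0.34202) = 7.99 → T_A = 9.28058 ≈ 9.281 kN.
Then T_B = 0.882243 × 9.28058 = 8.188 kN.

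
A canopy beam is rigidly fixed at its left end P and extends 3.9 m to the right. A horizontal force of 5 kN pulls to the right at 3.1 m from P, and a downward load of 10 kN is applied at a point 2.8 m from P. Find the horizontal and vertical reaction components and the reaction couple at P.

ΣF_x = 0: P_x + 5 = 0 → P_x = -5.000 kN.
ΣF_y = 0: P_y − 10 = 0 → P_y = 10.00 kN.
ΣM about P: M_P − 10·2.8 = 0 → M_P = 28.00 kN·m.

P_x = -5.000 kN, P_y = 10.00 kN, M_P = 28.00 kN·m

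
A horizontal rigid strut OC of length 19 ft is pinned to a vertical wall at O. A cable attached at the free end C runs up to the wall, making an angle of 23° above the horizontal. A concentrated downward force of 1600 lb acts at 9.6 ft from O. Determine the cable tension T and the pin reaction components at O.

T = 2069 lb, O_x = 1905 lb, O_y = 791.6 lb

ΣM about O: T·sin23°·19 − 1600·9.6 = 0 → T = 15360/(19·0.390731) = 2069 lb.
ΣF_x = 0: O_x − T·cos23° = 0 → O_x = 2069 × 0.920505 = 1905 lb.
ΣF_y = 0: O_y + T·sin23° − 1600 = 0 → O_y = 1600 − 2069 × 0.390731 = 791.6 lb.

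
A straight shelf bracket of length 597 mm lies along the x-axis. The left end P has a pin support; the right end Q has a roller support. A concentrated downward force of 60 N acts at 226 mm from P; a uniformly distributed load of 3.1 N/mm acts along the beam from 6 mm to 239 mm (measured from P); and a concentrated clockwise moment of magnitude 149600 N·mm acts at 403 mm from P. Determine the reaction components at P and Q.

Resultant of the distributed load: 3.1 × 233 = 722.3 N at 122.5 mm from P.
Moments about P: Q_y·597 − 60·226 − (3.1·233)·122.5 − 149600 = 0 → Q_y = 251641.75/597 = 421.51 ≈ 421.5 N.
ΣF_y = 0: P_y + 421.51 − 60 − 3.1·233 = 0 → P_y = 360.8 N.
ΣF_x = 0: no horizontal applied forces, so P_x = 0.

P_x = 0, P_y = 360.8 N, Q_y = 421.5 N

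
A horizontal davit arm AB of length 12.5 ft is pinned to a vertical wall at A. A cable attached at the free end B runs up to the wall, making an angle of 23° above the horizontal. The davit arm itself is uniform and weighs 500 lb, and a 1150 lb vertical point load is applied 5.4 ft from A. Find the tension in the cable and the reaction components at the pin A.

T = 1911 lb, A_x = 1759 lb, A_y = 903.2 lb

ΣM about A: T·sin23°·12.5 − 500·6.25 − 1150·5.4 = 0 → T = 9335/(12.5·0.390731) = 1911.29 ≈ 1911 lb.
ΣF_x = 0: A_x − T·cos23° = 0 → A_x = 1911.29 × 0.920505 = 1759 lb.
ΣF_y = 0: A_y + T·sin23° − 500 − 1150 = 0 → A_y = 1650 − 1911.29 × 0.390731 = 903.2 lb.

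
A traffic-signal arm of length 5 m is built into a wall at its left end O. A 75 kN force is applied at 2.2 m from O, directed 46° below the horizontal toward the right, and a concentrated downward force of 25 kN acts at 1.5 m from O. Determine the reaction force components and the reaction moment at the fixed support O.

ΣF_x = 0: O_x + 75·cos46° = 0 → O_x = -52.10 kN.
ΣF_y = 0: O_y − 75·sin46° − 25 = 0 → O_y = 78.95 kN.
ΣM about O: M_O − 75·sin46°·2.2 − 25·1.5 = 0 → M_O = 156.2 kN·m.

O_x = -52.10 kN, O_y = 78.95 kN, M_O = 156.2 kN·m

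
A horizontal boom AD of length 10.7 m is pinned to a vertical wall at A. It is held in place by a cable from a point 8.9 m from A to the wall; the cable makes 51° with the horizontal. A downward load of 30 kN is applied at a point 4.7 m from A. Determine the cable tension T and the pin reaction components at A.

ΣM about A: T·sin51°·8.9 − 30·4.7 = 0 → T = 141/(8.9·0.777146) = 20.3857 ≈ 20.39 kN.
ΣF_x = 0: A_x − T·cos51° = 0 → A_x = 20.3857 × 0.62932 = 12.83 kN.
ΣF_y = 0: A_y + T·sin51° − 30 = 0 → A_y = 30 − 20.3857 × 0.777146 = 14.16 kN.

T = 20.39 kN, A_x = 12.83 kN, A_y = 14.16 kN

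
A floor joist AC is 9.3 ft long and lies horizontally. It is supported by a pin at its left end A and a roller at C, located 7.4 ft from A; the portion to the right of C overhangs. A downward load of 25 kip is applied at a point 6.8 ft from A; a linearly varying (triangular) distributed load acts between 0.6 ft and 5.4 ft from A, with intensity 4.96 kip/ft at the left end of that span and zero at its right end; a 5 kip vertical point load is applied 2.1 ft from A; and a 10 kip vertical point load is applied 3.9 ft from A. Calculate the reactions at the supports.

A_x = 0, A_y = 18.70 kip, C_y = 33.20 kip

Resultant of the triangular load: ½ × 4.96 × 4.8 = 11.904 kip, acting at 2.2 ft from A (one-third of the span from the peak).
Moments about A: C_y·7.4 − 25·6.8 − (½·4.96·4.8)·2.2 − 5·2.1 − 10·3.9 = 0 → C_y = 245.6888/7.4 = 33.2012 ≈ 33.20 kip.
ΣF_y = 0: A_y + 33.2012 − 25 − ½·4.96·4.8 − 5 − 10 = 0 → A_y = 18.70 kip.
ΣF_x = 0: no horizontal applied forces, so A_x = 0.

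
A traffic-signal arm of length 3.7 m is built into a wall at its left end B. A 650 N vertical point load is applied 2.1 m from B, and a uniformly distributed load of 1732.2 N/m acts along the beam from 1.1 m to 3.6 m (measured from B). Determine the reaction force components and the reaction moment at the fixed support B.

Resultant of the distributed load: 1732.2 × 2.5 = 4330.5 N at 2.35 m from B.
ΣF_x = 0: B_x = 0.
ΣF_y = 0: B_y − 650 − 1732.2·2.5 = 0 → B_y = 4980 N.
ΣM about B: M_B − 650·2.1 − (1732.2·2.5)·2.35 = 0 → M_B = 11540 N·m.

B_x = 0, B_y = 4980 N, M_B = 11540 N·m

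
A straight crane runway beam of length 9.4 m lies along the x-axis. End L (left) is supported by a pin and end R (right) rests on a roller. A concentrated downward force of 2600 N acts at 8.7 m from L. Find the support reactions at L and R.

L_x = 0, L_y = 193.6 N, R_y = 2406 N

Taking moments about L: R_y·9.4 − 2600·8.7 = 0 → R_y = 22620/9.4 = 2406.38 ≈ 2406 N.
ΣF_y = 0: L_y + 2406.38 − 2600 = 0 → L_y = 193.6 N.
ΣF_x = 0: no horizontal applied forces, so L_x = 0.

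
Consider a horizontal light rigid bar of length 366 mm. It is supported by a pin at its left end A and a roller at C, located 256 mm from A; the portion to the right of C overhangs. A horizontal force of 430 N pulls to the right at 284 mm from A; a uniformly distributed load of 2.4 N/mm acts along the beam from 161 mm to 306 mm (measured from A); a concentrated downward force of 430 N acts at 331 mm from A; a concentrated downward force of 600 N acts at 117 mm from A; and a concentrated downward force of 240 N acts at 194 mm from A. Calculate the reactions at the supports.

Resultant of the distributed load: 2.4 × 145 = 348 N at 233.5 mm from A.
Moments about A: C_y·256 − (2.4·145)·233.5 − 430·331 − 600·117 − 240·194 = 0 → C_y = 340348/256 = 1329.48 ≈ 1329 N.
ΣF_y = 0: A_y + 1329.48 − 2.4·145 − 430 − 600 − 240 = 0 → A_y = 288.5 N.
ΣF_x = 0: A_x + 430 = 0 → A_x = -430.0 N.

A_x = -430.0 N, A_y = 288.5 N, C_y = 1329 N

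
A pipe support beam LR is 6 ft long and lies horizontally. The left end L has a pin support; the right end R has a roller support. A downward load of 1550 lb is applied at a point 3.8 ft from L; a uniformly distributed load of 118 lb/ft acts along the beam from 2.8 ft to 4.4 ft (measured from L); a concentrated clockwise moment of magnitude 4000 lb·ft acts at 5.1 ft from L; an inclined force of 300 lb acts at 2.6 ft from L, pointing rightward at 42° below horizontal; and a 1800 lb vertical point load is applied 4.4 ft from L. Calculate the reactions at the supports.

L_x = -222.9 lb, L_y = 570.9 lb, R_y = 3169 lb

Resultant of the distributed load: 118 × 1.6 = 188.8 lb at 3.6 ft from L.
Taking moments about L: R_y·6 − 1550·3.8 − (118·1.6)·3.6 − 4000 − 300·sin42°·2.6 − 1800·4.4 = 0 → R_y = 19011.6/6 = 3168.6 ≈ 3169 lb.
ΣF_y = 0: L_y + 3168.6 − 1550 − 118·1.6 − 300·sin42° − 1800 = 0 → L_y = 570.9 lb.
ΣF_x = 0: L_x + 300·cos42° = 0 → L_x = -222.9 lb.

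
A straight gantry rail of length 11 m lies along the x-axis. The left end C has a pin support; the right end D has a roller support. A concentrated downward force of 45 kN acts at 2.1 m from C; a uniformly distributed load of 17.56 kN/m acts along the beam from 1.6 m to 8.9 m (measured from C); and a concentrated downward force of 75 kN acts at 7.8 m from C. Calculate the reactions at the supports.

C_x = 0, C_y = 125.2 kN, D_y = 123.0 kN

Resultant of the distributed load: 17.56 × 7.3 = 128.188 kN at 5.25 m from C.
Moments about C: D_y·11 − 45·2.1 − (17.56·7.3)·5.25 − 75·7.8 = 0 → D_y = 1352.487/11 = 122.953 ≈ 123.0 kN.
ΣF_y = 0: C_y + 122.953 − 45 − 17.56·7.3 − 75 = 0 → C_y = 125.2 kN.
ΣF_x = 0: no horizontal applied forces, so C_x = 0.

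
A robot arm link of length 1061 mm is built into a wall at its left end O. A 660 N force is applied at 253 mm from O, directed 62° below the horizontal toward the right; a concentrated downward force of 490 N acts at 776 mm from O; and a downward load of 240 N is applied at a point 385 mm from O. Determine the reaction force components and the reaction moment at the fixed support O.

O_x = -309.9 N, O_y = 1313 N, M_O = 620100 N·mm

ΣF_x = 0: O_x + 660·cos62° = 0 → O_x = -309.9 N.
ΣF_y = 0: O_y − 660·sin62° − 490 − 240 = 0 → O_y = 1313 N.
ΣM about O: M_O − 660·sin62°·253 − 490·776 − 240·385 = 0 → M_O = 620100 N·mm.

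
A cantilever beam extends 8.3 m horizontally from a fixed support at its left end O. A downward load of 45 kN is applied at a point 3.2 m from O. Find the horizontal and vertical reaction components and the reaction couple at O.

O_x = 0, O_y = 45.00 kN, M_O = 144.0 kN·m

ΣF_x = 0: O_x = 0.
ΣF_y = 0: O_y − 45 = 0 → O_y = 45.00 kN.
ΣM about O: M_O − 45·3.2 = 0 → M_O = 144.0 kN·m.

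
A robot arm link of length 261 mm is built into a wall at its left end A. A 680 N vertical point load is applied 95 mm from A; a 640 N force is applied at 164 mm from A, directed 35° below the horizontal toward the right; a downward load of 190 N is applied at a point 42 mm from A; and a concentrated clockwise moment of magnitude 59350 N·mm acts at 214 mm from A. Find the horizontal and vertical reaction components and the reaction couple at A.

ΣF_x = 0: A_x + 640·cos35° = 0 → A_x = -524.3 N.
ΣF_y = 0: A_y − 680 − 640·sin35° − 190 = 0 → A_y = 1237 N.
ΣM about A: M_A − 680·95 − 640·sin35°·164 − 190·42 − 59350 = 0 → M_A = 192100 N·mm.

A_x = -524.3 N, A_y = 1237 N, M_A = 192100 N·mm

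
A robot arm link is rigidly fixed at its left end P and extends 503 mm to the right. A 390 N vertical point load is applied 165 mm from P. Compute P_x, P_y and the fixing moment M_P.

P_x = 0, P_y = 390.0 N, M_P = 64350 N·mm

ΣF_x = 0: P_x = 0.
ΣF_y = 0: P_y − 390 = 0 → P_y = 390.0 N.
ΣM about P: M_P − 390·165 = 0 → M_P = 64350 N·mm.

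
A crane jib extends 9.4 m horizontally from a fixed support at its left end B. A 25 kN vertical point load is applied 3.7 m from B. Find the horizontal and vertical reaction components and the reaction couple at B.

B_x = 0, B_y = 25.00 kN, M_B = 92.50 kN·m

ΣF_x = 0: B_x = 0.
ΣF_y = 0: B_y − 25 = 0 → B_y = 25.00 kN.
ΣM about B: M_B − 25·3.7 = 0 → M_B = 92.50 kN·m.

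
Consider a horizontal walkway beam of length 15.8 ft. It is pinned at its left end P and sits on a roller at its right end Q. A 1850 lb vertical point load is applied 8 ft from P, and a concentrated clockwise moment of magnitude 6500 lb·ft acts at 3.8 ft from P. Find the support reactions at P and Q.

P_x = 0, P_y = 501.9 lb, Q_y = 1348 lb

ΣM about P: Q_y·15.8 − 1850·8 − 6500 = 0 → Q_y = 21300/15.8 = 1348.1 ≈ 1348 lb.
ΣF_y = 0: P_y + 1348.1 − 1850 = 0 → P_y = 501.9 lb.
ΣF_x = 0: no horizontal applied forces, so P_x = 0.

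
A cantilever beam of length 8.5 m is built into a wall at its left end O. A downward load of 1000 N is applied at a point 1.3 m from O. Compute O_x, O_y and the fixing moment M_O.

ΣF_x = 0: O_x = 0.
ΣF_y = 0: O_y − 1000 = 0 → O_y = 1000 N.
ΣM about O: M_O − 1000·1.3 = 0 → M_O = 1300 N·m.

O_x = 0, O_y = 1000 N, M_O = 1300 N·m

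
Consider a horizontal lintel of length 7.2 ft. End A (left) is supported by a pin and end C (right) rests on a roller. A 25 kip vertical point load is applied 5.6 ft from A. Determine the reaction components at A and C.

A_x = 0, A_y = 5.556 kip, C_y = 19.44 kip

Taking moments about A: C_y·7.2 − 25·5.6 = 0 → C_y = 140/7.2 = 19.4444 ≈ 19.44 kip.
ΣF_y = 0: A_y + 19.4444 − 25 = 0 → A_y = 5.556 kip.
ΣF_x = 0: no horizontal applied forces, so A_x = 0.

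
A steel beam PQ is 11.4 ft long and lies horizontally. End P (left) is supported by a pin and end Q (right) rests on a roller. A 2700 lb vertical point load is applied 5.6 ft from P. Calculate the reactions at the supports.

ΣM about P: Q_y·11.4 − 2700·5.6 = 0 → Q_y = 15120/11.4 = 1326.32 ≈ 1326 lb.
ΣF_y = 0: P_y + 1326.32 − 2700 = 0 → P_y = 1374 lb.
ΣF_x = 0: no horizontal applied forces, so P_x = 0.

P_x = 0, P_y = 1374 lb, Q_y = 1326 lb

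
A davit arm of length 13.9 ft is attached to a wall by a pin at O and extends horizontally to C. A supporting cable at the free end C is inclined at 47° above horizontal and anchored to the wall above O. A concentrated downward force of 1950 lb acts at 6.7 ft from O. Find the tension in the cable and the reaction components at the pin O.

T = 1285 lb, O_x = 876.5 lb, O_y = 1010 lb

ΣM about O: T·sin47°·13.9 − 1950·6.7 = 0 → T = 13065/(13.9·0.731354) = 1285.19 ≈ 1285 lb.
ΣF_x = 0: O_x − T·cos47° = 0 → O_x = 1285.19 × 0.681998 = 876.5 lb.
ΣF_y = 0: O_y + T·sin47° − 1950 = 0 → O_y = 1950 − 1285.19 × 0.731354 = 1010 lb.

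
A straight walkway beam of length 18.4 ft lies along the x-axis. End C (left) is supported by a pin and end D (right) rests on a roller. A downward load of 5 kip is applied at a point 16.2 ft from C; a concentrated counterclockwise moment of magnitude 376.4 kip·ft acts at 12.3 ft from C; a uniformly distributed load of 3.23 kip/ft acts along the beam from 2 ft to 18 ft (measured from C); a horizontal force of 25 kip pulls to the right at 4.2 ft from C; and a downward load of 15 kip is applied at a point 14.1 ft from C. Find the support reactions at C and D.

C_x = -25.00 kip, C_y = 48.15 kip, D_y = 23.53 kip

Resultant of the distributed load: 3.23 × 16 = 51.68 kip at 10 ft from C.
ΣM about C: D_y·18.4 − 5·16.2 + 376.4 − (3.23·16)·10 − 15·14.1 = 0 → D_y = 432.9/18.4 = 23.5272 ≈ 23.53 kip.
ΣF_y = 0: C_y + 23.5272 − 5 − 3.23·16 − 15 = 0 → C_y = 48.15 kip.
ΣF_x = 0: C_x + 25 = 0 → C_x = -25.00 kip.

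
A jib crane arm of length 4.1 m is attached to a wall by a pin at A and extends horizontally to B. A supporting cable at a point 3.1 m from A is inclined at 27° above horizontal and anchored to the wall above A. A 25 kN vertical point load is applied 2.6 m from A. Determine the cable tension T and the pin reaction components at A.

ΣM about A: T·sin27°·3.1 − 25·2.6 = 0 → T = 65/(3.1·0.45399) = 46.1855 ≈ 46.19 kN.
ΣF_x = 0: A_x − T·cos27° = 0 → A_x = 46.1855 × 0.891007 = 41.15 kN.
ΣF_y = 0: A_y + T·sin27° − 25 = 0 → A_y = 25 − 46.1855 × 0.45399 = 4.032 kN.

T = 46.19 kN, A_x = 41.15 kN, A_y = 4.032 kN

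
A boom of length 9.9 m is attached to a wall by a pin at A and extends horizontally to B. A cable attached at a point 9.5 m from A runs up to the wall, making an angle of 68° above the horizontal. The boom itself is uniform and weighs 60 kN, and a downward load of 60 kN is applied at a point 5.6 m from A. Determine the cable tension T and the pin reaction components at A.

ΣM about A: T·sin68°·9.5 − 60·4.95 − 60·5.6 = 0 → T = 633/(9.5·0.927184) = 71.8645 ≈ 71.86 kN.
ΣF_x = 0: A_x − T·cos68° = 0 → A_x = 71.8645 × 0.374607 = 26.92 kN.
ΣF_y = 0: A_y + T·sin68° − 60 − 60 = 0 → A_y = 120 − 71.8645 × 0.927184 = 53.37 kN.

T = 71.86 kN, A_x = 26.92 kN, A_y = 53.37 kN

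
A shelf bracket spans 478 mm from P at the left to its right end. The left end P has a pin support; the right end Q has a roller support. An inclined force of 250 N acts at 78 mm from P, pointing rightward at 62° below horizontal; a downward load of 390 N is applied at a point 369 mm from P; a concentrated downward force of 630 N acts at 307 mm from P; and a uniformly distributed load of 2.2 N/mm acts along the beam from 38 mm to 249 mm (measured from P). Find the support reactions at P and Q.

P_x = -117.4 N, P_y = 823.9 N, Q_y = 881.1 N

Resultant of the distributed load: 2.2 × 211 = 464.2 N at 143.5 mm from P.
Moments about P: Q_y·478 − 250·sin62°·78 − 390·369 − 630·307 − (2.2·211)·143.5 = 0 → Q_y = 421150/478 = 881.067 ≈ 881.1 N.
ΣF_y = 0: P_y + 881.067 − 250·sin62° − 390 − 630 − 2.2·211 = 0 → P_y = 823.9 N.
ΣF_x = 0: P_x + 250·cos62° = 0 → P_x = -117.4 N.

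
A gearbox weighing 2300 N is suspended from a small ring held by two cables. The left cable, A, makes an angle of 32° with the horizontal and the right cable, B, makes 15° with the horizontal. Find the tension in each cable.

ΣF_x = 0: −T_A·cos32° + T_B·cos15° = 0 → T_B = 0.877964·T_A.
ΣF_y = 0: T_A·sin32° + T_B·sin15° = 2300.
Substitute: T_A·(0.529919 + 0.877964·0.258819) = 2300 → T_A = 3037.7 ≈ 3038 N.
Then T_B = 0.877964 × 3037.7 = 2667 N.

T_A = 3038 N, T_B = 2667 N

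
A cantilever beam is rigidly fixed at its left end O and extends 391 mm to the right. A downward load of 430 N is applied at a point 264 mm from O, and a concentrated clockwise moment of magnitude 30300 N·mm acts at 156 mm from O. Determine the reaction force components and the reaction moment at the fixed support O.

ΣF_x = 0: O_x = 0.
ΣF_y = 0: O_y − 430 = 0 → O_y = 430.0 N.
ΣM about O: M_O − 430·264 − 30300 = 0 → M_O = 143800 N·mm.

O_x = 0, O_y = 430.0 N, M_O = 143800 N·mm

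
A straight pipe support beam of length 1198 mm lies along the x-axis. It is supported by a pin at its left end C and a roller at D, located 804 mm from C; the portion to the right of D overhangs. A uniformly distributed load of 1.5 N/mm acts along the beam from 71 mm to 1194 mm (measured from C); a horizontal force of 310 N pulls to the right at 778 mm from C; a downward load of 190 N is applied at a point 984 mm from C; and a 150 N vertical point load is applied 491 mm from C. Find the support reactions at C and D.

Resultant of the distributed load: 1.5 × 1123 = 1684.5 N at 632.5 mm from C.
Taking moments about C: D_y·804 − (1.5·1123)·632.5 − 190·984 − 150·491 = 0 → D_y = 1326056.25/804 = 1649.32 ≈ 1649 N.
ΣF_y = 0: C_y + 1649.32 − 1.5·1123 − 190 − 150 = 0 → C_y = 375.2 N.
ΣF_x = 0: C_x + 310 = 0 → C_x = -310.0 N.

C_x = -310.0 N, C_y = 375.2 N, D_y = 1649 N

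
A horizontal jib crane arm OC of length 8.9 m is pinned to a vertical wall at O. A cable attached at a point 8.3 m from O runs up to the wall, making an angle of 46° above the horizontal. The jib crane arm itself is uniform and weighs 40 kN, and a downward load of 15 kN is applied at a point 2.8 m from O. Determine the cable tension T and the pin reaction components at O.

T = 36.85 kN, O_x = 25.60 kN, O_y = 28.49 kN

ΣM about O: T·sin46°·8.3 − 40·4.45 − 15·2.8 = 0 → T = 220/(8.3·0.71934) = 36.8477 ≈ 36.85 kN.
ΣF_x = 0: O_x − T·cos46° = 0 → O_x = 36.8477 × 0.694658 = 25.60 kN.
ΣF_y = 0: O_y + T·sin46° − 40 − 15 = 0 → O_y = 55 − 36.8477 × 0.71934 = 28.49 kN.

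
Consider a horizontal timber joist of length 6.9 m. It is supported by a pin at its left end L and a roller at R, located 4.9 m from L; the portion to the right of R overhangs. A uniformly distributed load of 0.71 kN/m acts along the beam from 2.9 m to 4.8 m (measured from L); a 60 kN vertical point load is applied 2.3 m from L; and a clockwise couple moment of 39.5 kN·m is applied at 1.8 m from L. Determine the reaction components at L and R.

L_x = 0, L_y = 24.06 kN, R_y = 37.28 kN

Resultant of the distributed load: 0.71 × 1.9 = 1.349 kN at 3.85 m from L.
Taking moments about L: R_y·4.9 − (0.71·1.9)·3.85 − 60·2.3 − 39.5 = 0 → R_y = 182.69365/4.9 = 37.2844 ≈ 37.28 kN.
ΣF_y = 0: L_y + 37.2844 − 0.71·1.9 − 60 = 0 → L_y = 24.06 kN.
ΣF_x = 0: no horizontal applied forces, so L_x = 0.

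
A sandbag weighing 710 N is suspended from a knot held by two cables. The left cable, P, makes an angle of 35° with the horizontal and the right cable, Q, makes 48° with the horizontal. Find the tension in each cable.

ΣF_x = 0: −T_P·cos35° + T_Q·cos48° = 0 → T_Q = 1.2242·T_P.
ΣF_y = 0: T_P·sin35° + T_Q·sin48° = 710.
Substitute: T_P·(0.573576 + 1.2242·0.743145) = 710 → T_P = 478.651 ≈ 478.7 N.
Then T_Q = 1.2242 × 478.651 = 586.0 N.

T_P = 478.7 N, T_Q = 586.0 N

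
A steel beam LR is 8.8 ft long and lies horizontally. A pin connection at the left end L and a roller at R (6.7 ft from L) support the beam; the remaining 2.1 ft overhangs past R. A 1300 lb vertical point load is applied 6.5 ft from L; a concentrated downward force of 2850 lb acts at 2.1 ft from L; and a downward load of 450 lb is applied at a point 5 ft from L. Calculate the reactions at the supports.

ΣM about L: R_y·6.7 − 1300·6.5 − 2850·2.1 − 450·5 = 0 → R_y = 16685/6.7 = 2490.3 ≈ 2490 lb.
ΣF_y = 0: L_y + 2490.3 − 1300 − 2850 − 450 = 0 → L_y = 2110 lb.
ΣF_x = 0: no horizontal applied forces, so L_x = 0.

L_x = 0, L_y = 2110 lb, R_y = 2490 lb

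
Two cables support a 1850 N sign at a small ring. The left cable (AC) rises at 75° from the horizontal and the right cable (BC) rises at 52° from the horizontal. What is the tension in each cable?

T_AC = 1426 N, T_BC = 599.5 N

ΣF_x = 0: −T_AC·cos75° + T_BC·cos52° = 0 → T_BC = 0.420392·T_AC.
ΣF_y = 0: T_AC·sin75° + T_BC·sin52° = 1850.
Substitute: T_AC·(0.965926 + 0.420392·0.788011) = 1850 → T_AC = 1426.15 ≈ 1426 N.
Then T_BC = 0.420392 × 1426.15 = 599.5 N.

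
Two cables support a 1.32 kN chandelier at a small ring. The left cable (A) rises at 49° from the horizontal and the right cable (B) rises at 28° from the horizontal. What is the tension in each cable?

T_A = 1.196 kN, T_B = 0.8888 kN

ΣF_x = 0: −T_A·cos49° + T_B·cos28° = 0 → T_B = 0.743033·T_A.
ΣF_y = 0: T_A·sin49° + T_B·sin28° = 1.32.
Substitute: T_A·(0.75471 + 0.743033·0.469472) = 1.32 → T_A = 1.19615 ≈ 1.196 kN.
Then T_B = 0.743033 × 1.19615 = 0.8888 kN.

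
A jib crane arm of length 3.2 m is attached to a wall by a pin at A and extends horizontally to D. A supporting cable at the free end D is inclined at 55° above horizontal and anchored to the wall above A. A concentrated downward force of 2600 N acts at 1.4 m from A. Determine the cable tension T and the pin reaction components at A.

ΣM about A: T·sin55°·3.2 − 2600·1.4 = 0 → T = 3640/(3.2·0.819152) = 1388.63 ≈ 1389 N.
ΣF_x = 0: A_x − T·cos55° = 0 → A_x = 1388.63 × 0.573576 = 796.5 N.
ΣF_y = 0: A_y + T·sin55° − 2600 = 0 → A_y = 2600 − 1388.63 × 0.819152 = 1463 N.

T = 1389 N, A_x = 796.5 N, A_y = 1463 N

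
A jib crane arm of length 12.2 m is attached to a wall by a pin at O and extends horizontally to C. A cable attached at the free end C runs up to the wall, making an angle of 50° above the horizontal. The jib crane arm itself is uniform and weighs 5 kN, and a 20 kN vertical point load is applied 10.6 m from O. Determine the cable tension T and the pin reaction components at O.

ΣM about O: T·sin50°·12.2 − 5·6.1 − 20·10.6 = 0 → T = 242.5/(12.2·0.766044) = 25.9477 ≈ 25.95 kN.
ΣF_x = 0: O_x − T·cos50° = 0 → O_x = 25.9477 × 0.642788 = 16.68 kN.
ΣF_y = 0: O_y + T·sin50° − 5 − 20 = 0 → O_y = 25 − 25.9477 × 0.766044 = 5.123 kN.

T = 25.95 kN, O_x = 16.68 kN, O_y = 5.123 kN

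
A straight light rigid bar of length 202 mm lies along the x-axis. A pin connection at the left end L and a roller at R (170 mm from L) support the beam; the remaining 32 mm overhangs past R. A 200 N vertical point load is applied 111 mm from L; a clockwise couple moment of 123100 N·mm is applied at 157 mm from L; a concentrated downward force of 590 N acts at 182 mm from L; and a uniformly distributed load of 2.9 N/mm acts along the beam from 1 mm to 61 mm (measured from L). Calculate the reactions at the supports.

Resultant of the distributed load: 2.9 × 60 = 174 N at 31 mm from L.
Taking moments about L: R_y·170 − 200·111 − 123100 − 590·182 − (2.9·60)·31 = 0 → R_y = 258074/170 = 1518.08 ≈ 1518 N.
ΣF_y = 0: L_y + 1518.08 − 200 − 590 − 2.9·60 = 0 → L_y = -554.1 N.
ΣF_x = 0: no horizontal applied forces, so L_x = 0.

L_x = 0, L_y = -554.1 N, R_y = 1518 N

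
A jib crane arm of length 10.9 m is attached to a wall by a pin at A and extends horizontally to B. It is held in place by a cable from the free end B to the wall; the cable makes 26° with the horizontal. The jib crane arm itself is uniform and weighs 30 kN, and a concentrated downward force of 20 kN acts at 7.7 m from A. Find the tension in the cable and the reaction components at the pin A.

T = 66.45 kN, A_x = 59.72 kN, A_y = 20.87 kN

ΣM about A: T·sin26°·10.9 − 30·5.45 − 20·7.7 = 0 → T = 317.5/(10.9·0.438371) = 66.447 ≈ 66.45 kN.
ΣF_x = 0: A_x − T·cos26° = 0 → A_x = 66.447 × 0.898794 = 59.72 kN.
ΣF_y = 0: A_y + T·sin26° − 30 − 20 = 0 → A_y = 50 − 66.447 × 0.438371 = 20.87 kN.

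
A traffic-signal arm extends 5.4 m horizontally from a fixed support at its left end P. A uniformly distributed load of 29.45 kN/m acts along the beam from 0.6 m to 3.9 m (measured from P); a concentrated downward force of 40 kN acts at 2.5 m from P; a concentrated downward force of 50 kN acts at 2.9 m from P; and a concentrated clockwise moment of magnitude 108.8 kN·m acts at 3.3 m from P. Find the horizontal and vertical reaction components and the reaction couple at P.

Resultant of the distributed load: 29.45 × 3.3 = 97.185 kN at 2.25 m from P.
ΣF_x = 0: P_x = 0.
ΣF_y = 0: P_y − 29.45·3.3 − 40 − 50 = 0 → P_y = 187.2 kN.
ΣM about P: M_P − (29.45·3.3)·2.25 − 40·2.5 − 50·2.9 − 108.8 = 0 → M_P = 572.5 kN·m.

P_x = 0, P_y = 187.2 kN, M_P = 572.5 kN·m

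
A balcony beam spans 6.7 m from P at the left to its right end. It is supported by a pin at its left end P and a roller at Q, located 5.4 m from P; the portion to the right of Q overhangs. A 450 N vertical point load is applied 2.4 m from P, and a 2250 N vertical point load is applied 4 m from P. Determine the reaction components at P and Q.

ΣM about P: Q_y·5.4 − 450·2.4 − 2250·4 = 0 → Q_y = 10080/5.4 = 1866.67 ≈ 1867 N.
ΣF_y = 0: P_y + 1866.67 − 450 − 2250 = 0 → P_y = 833.3 N.
ΣF_x = 0: no horizontal applied forces, so P_x = 0.

P_x = 0, P_y = 833.3 N, Q_y = 1867 N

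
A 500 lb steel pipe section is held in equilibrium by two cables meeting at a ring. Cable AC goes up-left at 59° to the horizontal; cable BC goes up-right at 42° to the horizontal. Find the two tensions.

T_AC = 378.5 lb, T_BC = 262.3 lb

ΣF_x = 0: −T_AC·cos59° + T_BC·cos42° = 0 → T_BC = 0.693052·T_AC.
ΣF_y = 0: T_AC·sin59° + T_BC·sin42° = 500.
Substitute: T_AC·(0.857167 + 0.693052·0.669131) = 500 → T_AC = 378.527 ≈ 378.5 lb.
Then T_BC = 0.693052 × 378.527 = 262.3 lb.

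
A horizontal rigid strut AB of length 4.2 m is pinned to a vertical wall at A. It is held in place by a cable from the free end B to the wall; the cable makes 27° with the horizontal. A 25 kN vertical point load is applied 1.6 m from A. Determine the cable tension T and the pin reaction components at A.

ΣM about A: T·sin27°·4.2 − 25·1.6 = 0 → T = 40/(4.2·0.45399) = 20.978 ≈ 20.98 kN.
ΣF_x = 0: A_x − T·cos27° = 0 → A_x = 20.978 × 0.891007 = 18.69 kN.
ΣF_y = 0: A_y + T·sin27° − 25 = 0 → A_y = 25 − 20.978 × 0.45399 = 15.48 kN.

T = 20.98 kN, A_x = 18.69 kN, A_y = 15.48 kN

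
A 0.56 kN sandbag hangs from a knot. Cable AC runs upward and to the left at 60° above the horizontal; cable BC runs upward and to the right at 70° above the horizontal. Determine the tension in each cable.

T_AC = 0.2500 kN, T_BC = 0.3655 kN

ΣF_x = 0: −T_AC·cos60° + T_BC·cos70° = 0 → T_BC = 1.4619·T_AC.
ΣF_y = 0: T_AC·sin60° + T_BC·sin70° = 0.56.
Substitute: T_AC·(0.866025 + 1.4619·0.939693) = 0.56 → T_AC = 0.250027 ≈ 0.2500 kN.
Then T_BC = 1.4619 × 0.250027 = 0.3655 kN.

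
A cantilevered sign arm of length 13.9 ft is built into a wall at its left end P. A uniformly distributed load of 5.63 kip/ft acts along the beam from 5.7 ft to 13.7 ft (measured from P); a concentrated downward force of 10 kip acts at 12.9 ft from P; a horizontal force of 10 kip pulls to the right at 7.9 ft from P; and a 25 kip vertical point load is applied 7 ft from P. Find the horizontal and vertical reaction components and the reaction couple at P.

Resultant of the distributed load: 5.63 × 8 = 45.04 kip at 9.7 ft from P.
ΣF_x = 0: P_x + 10 = 0 → P_x = -10.00 kip.
ΣF_y = 0: P_y − 5.63·8 − 10 − 25 = 0 → P_y = 80.04 kip.
ΣM about P: M_P − (5.63·8)·9.7 − 10·12.9 − 25·7 = 0 → M_P = 740.9 kip·ft.

P_x = -10.00 kip, P_y = 80.04 kip, M_P = 740.9 kip·ft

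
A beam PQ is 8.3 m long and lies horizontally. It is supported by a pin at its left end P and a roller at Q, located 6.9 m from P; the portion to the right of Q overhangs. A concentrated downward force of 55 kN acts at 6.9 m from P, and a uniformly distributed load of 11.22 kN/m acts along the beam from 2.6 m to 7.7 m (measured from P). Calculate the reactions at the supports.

Resultant of the distributed load: 11.22 × 5.1 = 57.222 kN at 5.15 m from P.
Taking moments about P: Q_y·6.9 − 55·6.9 − (11.22·5.1)·5.15 = 0 → Q_y = 674.1933/6.9 = 97.7092 ≈ 97.71 kN.
ΣF_y = 0: P_y + 97.7092 − 55 − 11.22·5.1 = 0 → P_y = 14.51 kN.
ΣF_x = 0: no horizontal applied forces, so P_x = 0.

P_x = 0, P_y = 14.51 kN, Q_y = 97.71 kN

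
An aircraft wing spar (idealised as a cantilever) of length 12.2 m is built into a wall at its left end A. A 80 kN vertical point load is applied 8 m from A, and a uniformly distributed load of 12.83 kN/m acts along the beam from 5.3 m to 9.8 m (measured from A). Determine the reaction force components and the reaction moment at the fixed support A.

A_x = 0, A_y = 137.7 kN, M_A = 1076 kN·m

Resultant of the distributed load: 12.83 × 4.5 = 57.735 kN at 7.55 m from A.
ΣF_x = 0: A_x = 0.
ΣF_y = 0: A_y − 80 − 12.83·4.5 = 0 → A_y = 137.7 kN.
ΣM about A: M_A − 80·8 − (12.83·4.5)·7.55 = 0 → M_A = 1076 kN·m.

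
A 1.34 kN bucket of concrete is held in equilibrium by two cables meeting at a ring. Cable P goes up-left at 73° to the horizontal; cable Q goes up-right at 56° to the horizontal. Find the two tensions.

ΣF_x = 0: −T_P·cos73° + T_Q·cos56° = 0 → T_Q = 0.522846·T_P.
ΣF_y = 0: T_P·sin73° + T_Q·sin56° = 1.34.
Substitute: T_P·(0.956305 + 0.522846·0.829038) = 1.34 → T_P = 0.964192 ≈ 0.9642 kN.
Then T_Q = 0.522846 × 0.964192 = 0.5041 kN.

T_P = 0.9642 kN, T_Q = 0.5041 kN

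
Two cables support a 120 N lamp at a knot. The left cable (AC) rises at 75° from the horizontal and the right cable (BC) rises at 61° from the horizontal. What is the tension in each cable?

T_AC = 83.75 N, T_BC = 44.71 N

ΣF_x = 0: −T_AC·cos75° + T_BC·cos61° = 0 → T_BC = 0.533857·T_AC.
ΣF_y = 0: T_AC·sin75° + T_BC·sin61° = 120.
Substitute: T_AC·(0.965926 + 0.533857·0.87462) = 120 → T_AC = 83.7493 ≈ 83.75 N.
Then T_BC = 0.533857 × 83.7493 = 44.71 N.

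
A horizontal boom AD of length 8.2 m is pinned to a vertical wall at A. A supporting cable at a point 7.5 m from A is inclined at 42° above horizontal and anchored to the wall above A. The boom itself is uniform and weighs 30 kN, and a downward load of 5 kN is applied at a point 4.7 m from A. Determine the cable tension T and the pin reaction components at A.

ΣM about A: T·sin42°·7.5 − 30·4.1 − 5·4.7 = 0 → T = 146.5/(7.5·0.669131) = 29.1921 ≈ 29.19 kN.
ΣF_x = 0: A_x − T·cos42° = 0 → A_x = 29.1921 × 0.743145 = 21.69 kN.
ΣF_y = 0: A_y + T·sin42° − 30 − 5 = 0 → A_y = 35 − 29.1921 × 0.669131 = 15.47 kN.

T = 29.19 kN, A_x = 21.69 kN, A_y = 15.47 kN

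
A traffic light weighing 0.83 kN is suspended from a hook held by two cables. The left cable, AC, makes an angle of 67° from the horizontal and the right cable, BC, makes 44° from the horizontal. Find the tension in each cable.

T_AC = 0.6395 kN, T_BC = 0.3474 kN

ΣF_x = 0: −T_AC·cos67° + T_BC·cos44° = 0 → T_BC = 0.54318·T_AC.
ΣF_y = 0: T_AC·sin67° + T_BC·sin44° = 0.83.
Substitute: T_AC·(0.920505 + 0.54318·0.694658) = 0.83 → T_AC = 0.639529 ≈ 0.6395 kN.
Then T_BC = 0.54318 × 0.639529 = 0.3474 kN.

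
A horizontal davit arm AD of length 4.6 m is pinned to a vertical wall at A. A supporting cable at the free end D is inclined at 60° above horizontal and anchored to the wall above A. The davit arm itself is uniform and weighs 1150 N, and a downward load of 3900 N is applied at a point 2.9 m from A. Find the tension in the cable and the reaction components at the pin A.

T = 3503 N, A_x = 1752 N, A_y = 2016 N

ΣM about A: T·sin60°·4.6 − 1150·2.3 − 3900·2.9 = 0 → T = 13955/(4.6·0.866025) = 3503.01 ≈ 3503 N.
ΣF_x = 0: A_x − T·cos60° = 0 → A_x = 3503.01 × 0.5 = 1752 N.
ΣF_y = 0: A_y + T·sin60° − 1150 − 3900 = 0 → A_y = 5050 − 3503.01 × 0.866025 = 2016 N.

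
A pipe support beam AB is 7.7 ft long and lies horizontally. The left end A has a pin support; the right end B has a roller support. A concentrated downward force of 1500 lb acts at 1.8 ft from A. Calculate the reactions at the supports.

A_x = 0, A_y = 1149 lb, B_y = 350.6 lb

ΣM about A: B_y·7.7 − 1500·1.8 = 0 → B_y = 2700/7.7 = 350.649 ≈ 350.6 lb.
ΣF_y = 0: A_y + 350.649 − 1500 = 0 → A_y = 1149 lb.
ΣF_x = 0: no horizontal applied forces, so A_x = 0.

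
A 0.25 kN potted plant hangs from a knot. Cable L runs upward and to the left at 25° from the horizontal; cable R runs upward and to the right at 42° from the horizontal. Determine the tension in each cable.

ΣF_x = 0: −T_L·cos25° + T_R·cos42° = 0 → T_R = 1.21956·T_L.
ΣF_y = 0: T_L·sin25° + T_R·sin42° = 0.25.
Substitute: T_L·(0.422618 + 1.21956·0.669131) = 0.25 → T_L = 0.20183 ≈ 0.2018 kN.
Then T_R = 1.21956 × 0.20183 = 0.2461 kN.

T_L = 0.2018 kN, T_R = 0.2461 kN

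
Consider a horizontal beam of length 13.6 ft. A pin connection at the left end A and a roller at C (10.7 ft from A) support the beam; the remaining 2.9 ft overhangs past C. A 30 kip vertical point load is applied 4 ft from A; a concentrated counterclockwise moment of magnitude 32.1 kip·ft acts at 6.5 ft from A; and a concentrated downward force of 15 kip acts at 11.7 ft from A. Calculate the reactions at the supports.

A_x = 0, A_y = 20.38 kip, C_y = 24.62 kip

ΣM about A: C_y·10.7 − 30·4 + 32.1 − 15·11.7 = 0 → C_y = 263.4/10.7 = 24.6168 ≈ 24.62 kip.
ΣF_y = 0: A_y + 24.6168 − 30 − 15 = 0 → A_y = 20.38 kip.
ΣF_x = 0: no horizontal applied forces, so A_x = 0.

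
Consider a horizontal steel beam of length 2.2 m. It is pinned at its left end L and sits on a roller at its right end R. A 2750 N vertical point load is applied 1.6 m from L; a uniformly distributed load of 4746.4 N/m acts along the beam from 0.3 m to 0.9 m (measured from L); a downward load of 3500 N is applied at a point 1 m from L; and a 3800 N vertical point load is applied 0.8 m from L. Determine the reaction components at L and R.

Resultant of the distributed load: 4746.4 × 0.6 = 2847.84 N at 0.6 m from L.
ΣM about L: R_y·2.2 − 2750·1.6 − (4746.4·0.6)·0.6 − 3500·1 − 3800·0.8 = 0 → R_y = 12648.704/2.2 = 5749.41 ≈ 5749 N.
ΣF_y = 0: L_y + 5749.41 − 2750 − 4746.4·0.6 − 3500 − 3800 = 0 → L_y = 7148 N.
ΣF_x = 0: no horizontal applied forces, so L_x = 0.

L_x = 0, L_y = 7148 N, R_y = 5749 N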